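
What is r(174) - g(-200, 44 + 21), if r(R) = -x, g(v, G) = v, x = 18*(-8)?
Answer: 344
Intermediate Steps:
x = -144
r(R) = 144 (r(R) = -1*(-144) = 144)
r(174) - g(-200, 44 + 21) = 144 - 1*(-200) = 144 + 200 = 344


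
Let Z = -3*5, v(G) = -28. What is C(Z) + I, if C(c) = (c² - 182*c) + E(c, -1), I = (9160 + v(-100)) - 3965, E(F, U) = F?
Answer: 8107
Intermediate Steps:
I = 5167 (I = (9160 - 28) - 3965 = 9132 - 3965 = 5167)
Z = -15
C(c) = c² - 181*c (C(c) = (c² - 182*c) + c = c² - 181*c)
C(Z) + I = -15*(-181 - 15) + 5167 = -15*(-196) + 5167 = 2940 + 5167 = 8107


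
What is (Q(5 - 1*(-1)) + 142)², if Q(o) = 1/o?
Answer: 727609/36 ≈ 20211.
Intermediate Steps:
(Q(5 - 1*(-1)) + 142)² = (1/(5 - 1*(-1)) + 142)² = (1/(5 + 1) + 142)² = (1/6 + 142)² = (⅙ + 142)² = (853/6)² = 727609/36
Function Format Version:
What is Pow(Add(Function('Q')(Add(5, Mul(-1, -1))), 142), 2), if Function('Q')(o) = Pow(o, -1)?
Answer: Rational(727609, 36) ≈ 20211.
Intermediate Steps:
Pow(Add(Function('Q')(Add(5, Mul(-1, -1))), 142), 2) = Pow(Add(Pow(Add(5, Mul(-1, -1)), -1), 142), 2) = Pow(Add(Pow(Add(5, 1), -1), 142), 2) = Pow(Add(Pow(6, -1), 142), 2) = Pow(Add(Rational(1, 6), 142), 2) = Pow(Rational(853, 6), 2) = Rational(727609, 36)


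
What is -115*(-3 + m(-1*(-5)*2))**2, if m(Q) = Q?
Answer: -5635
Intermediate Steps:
-115*(-3 + m(-1*(-5)*2))**2 = -115*(-3 - 1*(-5)*2)**2 = -115*(-3 + 5*2)**2 = -115*(-3 + 10)**2 = -115*7**2 = -115*49 = -5635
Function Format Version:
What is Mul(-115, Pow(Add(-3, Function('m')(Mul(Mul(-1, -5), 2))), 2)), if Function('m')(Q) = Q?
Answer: -5635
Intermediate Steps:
Mul(-115, Pow(Add(-3, Function('m')(Mul(Mul(-1, -5), 2))), 2)) = Mul(-115, Pow(Add(-3, Mul(Mul(-1, -5), 2)), 2)) = Mul(-115, Pow(Add(-3, Mul(5, 2)), 2)) = Mul(-115, Pow(Add(-3, 10), 2)) = Mul(-115, Pow(7, 2)) = Mul(-115, 49) = -5635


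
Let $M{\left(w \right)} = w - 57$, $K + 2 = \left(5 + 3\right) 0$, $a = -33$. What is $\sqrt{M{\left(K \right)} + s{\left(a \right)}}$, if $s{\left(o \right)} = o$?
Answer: $2 i \sqrt{23} \approx 9.5917 i$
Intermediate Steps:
$K = -2$ ($K = -2 + \left(5 + 3\right) 0 = -2 + 8 \cdot 0 = -2 + 0 = -2$)
$M{\left(w \right)} = -57 + w$
$\sqrt{M{\left(K \right)} + s{\left(a \right)}} = \sqrt{\left(-57 - 2\right) - 33} = \sqrt{-59 - 33} = \sqrt{-92} = 2 i \sqrt{23}$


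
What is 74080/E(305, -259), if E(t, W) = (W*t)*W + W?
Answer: 37040/10229723 ≈ 0.0036208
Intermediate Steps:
E(t, W) = W + t*W² (E(t, W) = t*W² + W = W + t*W²)
74080/E(305, -259) = 74080/((-259*(1 - 259*305))) = 74080/((-259*(1 - 78995))) = 74080/((-259*(-78994))) = 74080/20459446 = 74080*(1/20459446) = 37040/10229723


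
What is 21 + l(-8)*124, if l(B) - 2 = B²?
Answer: 8205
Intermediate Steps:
l(B) = 2 + B²
21 + l(-8)*124 = 21 + (2 + (-8)²)*124 = 21 + (2 + 64)*124 = 21 + 66*124 = 21 + 8184 = 8205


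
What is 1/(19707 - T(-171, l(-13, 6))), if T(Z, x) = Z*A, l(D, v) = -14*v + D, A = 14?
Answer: 1/22101 ≈ 4.5247e-5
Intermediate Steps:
l(D, v) = D - 14*v
T(Z, x) = 14*Z (T(Z, x) = Z*14 = 14*Z)
1/(19707 - T(-171, l(-13, 6))) = 1/(19707 - 14*(-171)) = 1/(19707 - 1*(-2394)) = 1/(19707 + 2394) = 1/22101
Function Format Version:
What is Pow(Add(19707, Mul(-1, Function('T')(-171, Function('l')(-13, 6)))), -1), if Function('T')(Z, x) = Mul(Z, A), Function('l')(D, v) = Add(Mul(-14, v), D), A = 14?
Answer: Rational(1, 22101) ≈ 4.5247e-5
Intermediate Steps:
Function('l')(D, v) = Add(D, Mul(-14, v))
Function('T')(Z, x) = Mul(14, Z) (Function('T')(Z, x) = Mul(Z, 14) = Mul(14, Z))
Pow(Add(19707, Mul(-1, Function('T')(-171, Function('l')(-13, 6)))), -1) = Pow(Add(19707, Mul(-1, Mul(14, -171))), -1) = Pow(Add(19707, Mul(-1, -2394)), -1) = Pow(Add(19707, 2394), -1) = Pow(22101, -1) = Rational(1, 22101)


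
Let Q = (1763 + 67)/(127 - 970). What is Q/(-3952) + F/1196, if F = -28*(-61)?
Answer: 18245039/12770888 ≈ 1.4286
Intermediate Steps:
F = 1708
Q = -610/281 (Q = 1830/(-843) = 1830*(-1/843) = -610/281 ≈ -2.1708)
Q/(-3952) + F/1196 = -610/281/(-3952) + 1708/1196 = -610/281*(-1/3952) + 1708*(1/1196) = 305/555256 + 427/299 = 18245039/12770888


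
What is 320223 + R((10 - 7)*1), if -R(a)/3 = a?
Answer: 320214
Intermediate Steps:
R(a) = -3*a
320223 + R((10 - 7)*1) = 320223 - 3*(10 - 7) = 320223 - 9 = 320214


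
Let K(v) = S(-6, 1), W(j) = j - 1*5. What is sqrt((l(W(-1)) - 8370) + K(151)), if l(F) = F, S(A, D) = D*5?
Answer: I*sqrt(8371) ≈ 91.493*I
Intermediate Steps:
S(A, D) = 5*D
W(j) = -5 + j (W(j) = j - 5 = -5 + j)
K(v) = 5 (K(v) = 5*1 = 5)
sqrt((l(W(-1)) - 8370) + K(151)) = sqrt(((-5 - 1) - 8370) + 5) = sqrt((-6 - 8370) + 5) = sqrt(-8376 + 5) = sqrt(-8371) = I*sqrt(8371)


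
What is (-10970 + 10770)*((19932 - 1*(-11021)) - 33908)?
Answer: 591000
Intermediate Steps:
(-10970 + 10770)*((19932 - 1*(-11021)) - 33908) = -200*((19932 + 11021) - 33908) = -200*(30953 - 33908) = -200*(-2955) = 591000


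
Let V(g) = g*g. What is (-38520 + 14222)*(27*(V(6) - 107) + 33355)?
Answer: -763880524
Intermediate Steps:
V(g) = g²
(-38520 + 14222)*(27*(V(6) - 107) + 33355) = (-38520 + 14222)*(27*(6² - 107) + 33355) = -24298*(27*(36 - 107) + 33355) = -24298*(27*(-71) + 33355) = -24298*(-1917 + 33355) = -24298*31438 = -763880524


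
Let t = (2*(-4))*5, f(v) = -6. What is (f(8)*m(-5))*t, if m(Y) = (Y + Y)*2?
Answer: -4800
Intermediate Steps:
m(Y) = 4*Y (m(Y) = (2*Y)*2 = 4*Y)
t = -40 (t = -8*5 = -40)
(f(8)*m(-5))*t = -24*(-5)*(-40) = -6*(-20)*(-40) = 120*(-40) = -4800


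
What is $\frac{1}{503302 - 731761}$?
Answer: $- \frac{1}{228459} \approx -4.3772 \cdot 10^{-6}$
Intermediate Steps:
$\frac{1}{503302 - 731761} = \frac{1}{-228459} = - \frac{1}{228459}$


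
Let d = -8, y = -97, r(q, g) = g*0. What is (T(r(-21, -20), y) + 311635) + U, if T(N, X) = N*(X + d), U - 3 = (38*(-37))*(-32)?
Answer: 356630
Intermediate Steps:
r(q, g) = 0
U = 44995 (U = 3 + (38*(-37))*(-32) = 3 - 1406*(-32) = 3 + 44992 = 44995)
T(N, X) = N*(-8 + X) (T(N, X) = N*(X - 8) = N*(-8 + X))
(T(r(-21, -20), y) + 311635) + U = (0*(-8 - 97) + 311635) + 44995 = (0*(-105) + 311635) + 44995 = (0 + 311635) + 44995 = 311635 + 44995 = 356630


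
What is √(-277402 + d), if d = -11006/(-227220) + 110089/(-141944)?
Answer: I*√4508768553099874657848870/4031564460 ≈ 526.69*I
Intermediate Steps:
d = -5863046729/8063128920 (d = -11006*(-1/227220) + 110089*(-1/141944) = 5503/113610 - 110089/141944 = -5863046729/8063128920 ≈ -0.72714)
√(-277402 + d) = √(-277402 - 5863046729/8063128920) = √(-2236733951712569/8063128920) = I*√4508768553099874657848870/4031564460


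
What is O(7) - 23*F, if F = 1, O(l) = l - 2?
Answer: -18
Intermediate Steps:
O(l) = -2 + l
O(7) - 23*F = (-2 + 7) - 23*1 = 5 - 23 = -18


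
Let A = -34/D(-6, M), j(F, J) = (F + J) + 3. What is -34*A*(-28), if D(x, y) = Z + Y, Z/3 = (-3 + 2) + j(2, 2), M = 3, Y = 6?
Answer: -4046/3 ≈ -1348.7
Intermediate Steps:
j(F, J) = 3 + F + J
Z = 18 (Z = 3*((-3 + 2) + (3 + 2 + 2)) = 3*(-1 + 7) = 3*6 = 18)
D(x, y) = 24 (D(x, y) = 18 + 6 = 24)
A = -17/12 (A = -34/24 = -34*1/24 = -17/12 ≈ -1.4167)
-34*A*(-28) = -34*(-17/12)*(-28) = (289/6)*(-28) = -4046/3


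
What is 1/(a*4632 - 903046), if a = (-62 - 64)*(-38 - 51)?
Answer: 1/51040202 ≈ 1.9592e-8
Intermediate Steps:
a = 11214 (a = -126*(-89) = 11214)
1/(a*4632 - 903046) = 1/(11214*4632 - 903046) = 1/(51943248 - 903046) = 1/51040202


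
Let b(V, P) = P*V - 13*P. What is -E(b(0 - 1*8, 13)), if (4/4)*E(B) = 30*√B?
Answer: -30*I*√273 ≈ -495.68*I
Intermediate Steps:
b(V, P) = -13*P + P*V
E(B) = 30*√B
-E(b(0 - 1*8, 13)) = -30*√(13*(-13 + (0 - 1*8))) = -30*√(13*(-13 + (0 - 8))) = -30*√(13*(-13 - 8)) = -30*√(13*(-21)) = -30*√(-273) = -30*I*√273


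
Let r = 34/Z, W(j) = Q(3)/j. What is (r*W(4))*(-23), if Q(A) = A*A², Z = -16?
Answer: 10557/32 ≈ 329.91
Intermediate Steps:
Q(A) = A³
W(j) = 27/j (W(j) = 3³/j = 27/j)
r = -17/8 (r = 34/(-16) = 34*(-1/16) = -17/8 ≈ -2.1250)
(r*W(4))*(-23) = -459/(8*4)*(-23) = -17/8*27/4*(-23) = -459/32*(-23) = 10557/32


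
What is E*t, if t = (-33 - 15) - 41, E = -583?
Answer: 51887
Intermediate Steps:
t = -89 (t = -48 - 41 = -89)
E*t = -583*(-89) = 51887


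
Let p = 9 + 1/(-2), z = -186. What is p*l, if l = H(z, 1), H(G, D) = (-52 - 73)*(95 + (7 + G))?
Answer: 89250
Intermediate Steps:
H(G, D) = -12750 - 125*G (H(G, D) = -125*(102 + G) = -12750 - 125*G)
p = 17/2 (p = 9 - ½ = 17/2 ≈ 8.5000)
l = 10500 (l = -12750 - 125*(-186) = -12750 + 23250 = 10500)
p*l = (17/2)*10500 = 89250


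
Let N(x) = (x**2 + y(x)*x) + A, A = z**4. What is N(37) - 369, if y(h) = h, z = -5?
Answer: 2994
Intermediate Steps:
A = 625 (A = (-5)**4 = 625)
N(x) = 625 + 2*x**2 (N(x) = (x**2 + x*x) + 625 = (x**2 + x**2) + 625 = 2*x**2 + 625 = 625 + 2*x**2)
N(37) - 369 = (625 + 2*37**2) - 369 = (625 + 2*1369) - 369 = (625 + 2738) - 369 = 3363 - 369 = 2994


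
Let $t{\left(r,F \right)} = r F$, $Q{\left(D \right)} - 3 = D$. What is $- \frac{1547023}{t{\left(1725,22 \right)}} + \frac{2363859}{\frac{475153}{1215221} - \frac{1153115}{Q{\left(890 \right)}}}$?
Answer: $- \frac{17005825986494164}{9084558493725} \approx -1871.9$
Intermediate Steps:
$Q{\left(D \right)} = 3 + D$
$t{\left(r,F \right)} = F r$
$- \frac{1547023}{t{\left(1725,22 \right)}} + \frac{2363859}{\frac{475153}{1215221} - \frac{1153115}{Q{\left(890 \right)}}} = - \frac{1547023}{22 \cdot 1725} + \frac{2363859}{\frac{475153}{1215221} - \frac{1153115}{3 + 890}} = - \frac{1547023}{37950} + \frac{2363859}{475153 \cdot \frac{1}{1215221} - \frac{1153115}{893}} = \left(-1547023\right) \frac{1}{37950} + \frac{2363859}{\frac{67879}{173603} - \frac{1153115}{893}} = - \frac{1547023}{37950} + \frac{2363859}{\frac{67879}{173603} - \frac{1153115}{893}} = - \frac{1547023}{37950} + \frac{2363859}{- \frac{10532821442}{8159341}} = - \frac{1547023}{37950} + 2363859 \left(- \frac{8159341}{10532821442}\right) = - \frac{1547023}{37950} - \frac{19287531656919}{10532821442} = - \frac{17005825986494164}{9084558493725}$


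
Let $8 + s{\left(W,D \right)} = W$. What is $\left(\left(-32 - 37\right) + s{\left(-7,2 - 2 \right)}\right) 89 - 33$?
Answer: $-7509$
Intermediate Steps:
$s{\left(W,D \right)} = -8 + W$
$\left(\left(-32 - 37\right) + s{\left(-7,2 - 2 \right)}\right) 89 - 33 = \left(\left(-32 - 37\right) - 15\right) 89 - 33 = \left(-69 - 15\right) 89 - 33 = \left(-84\right) 89 - 33 = -7476 - 33 = -7509$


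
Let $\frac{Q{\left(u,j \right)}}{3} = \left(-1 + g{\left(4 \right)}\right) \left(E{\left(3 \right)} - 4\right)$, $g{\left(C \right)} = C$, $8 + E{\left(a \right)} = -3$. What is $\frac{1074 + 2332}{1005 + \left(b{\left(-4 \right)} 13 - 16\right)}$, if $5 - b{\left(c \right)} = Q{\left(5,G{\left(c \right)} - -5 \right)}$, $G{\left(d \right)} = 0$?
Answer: $\frac{3406}{2809} \approx 1.2125$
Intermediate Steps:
$E{\left(a \right)} = -11$ ($E{\left(a \right)} = -8 - 3 = -11$)
$Q{\left(u,j \right)} = -135$ ($Q{\left(u,j \right)} = 3 \left(-1 + 4\right) \left(-11 - 4\right) = 3 \cdot 3 \left(-15\right) = 3 \left(-45\right) = -135$)
$b{\left(c \right)} = 140$ ($b{\left(c \right)} = 5 - -135 = 5 + 135 = 140$)
$\frac{1074 + 2332}{1005 + \left(b{\left(-4 \right)} 13 - 16\right)} = \frac{1074 + 2332}{1005 + \left(140 \cdot 13 - 16\right)} = \frac{3406}{1005 + \left(1820 - 16\right)} = \frac{3406}{1005 + 1804} = \frac{3406}{2809}$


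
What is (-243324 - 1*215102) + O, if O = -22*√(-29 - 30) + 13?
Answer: -458413 - 22*I*√59 ≈ -4.5841e+5 - 168.99*I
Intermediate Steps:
O = 13 - 22*I*√59 (O = -22*I*√59 + 13 = 13 - 22*I*√59 ≈ 13.0 - 168.99*I)
(-243324 - 1*215102) + O = (-243324 - 1*215102) + (13 - 22*I*√59) = (-243324 - 215102) + (13 - 22*I*√59) = -458426 + (13 - 22*I*√59) = -458413 - 22*I*√59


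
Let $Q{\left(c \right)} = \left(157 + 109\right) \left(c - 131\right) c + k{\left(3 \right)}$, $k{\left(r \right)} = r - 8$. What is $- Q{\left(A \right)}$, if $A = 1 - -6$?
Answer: $230893$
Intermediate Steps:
$k{\left(r \right)} = -8 + r$
$A = 7$ ($A = 1 + 6 = 7$)
$Q{\left(c \right)} = -5 + c \left(-34846 + 266 c\right)$ ($Q{\left(c \right)} = \left(157 + 109\right) \left(c - 131\right) c + \left(-8 + 3\right) = 266 \left(-131 + c\right) c - 5 = \left(-34846 + 266 c\right) c - 5 = c \left(-34846 + 266 c\right) - 5 = -5 + c \left(-34846 + 266 c\right)$)
$- Q{\left(A \right)} = - (-5 - 243922 + 266 \cdot 7^{2}) = - (-5 - 243922 + 266 \cdot 49) = - (-5 - 243922 + 13034) = \left(-1\right) \left(-230893\right) = 230893$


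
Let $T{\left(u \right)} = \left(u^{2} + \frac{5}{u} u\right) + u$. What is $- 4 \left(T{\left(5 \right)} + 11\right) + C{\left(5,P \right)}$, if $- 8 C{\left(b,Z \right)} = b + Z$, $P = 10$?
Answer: $- \frac{1487}{8} \approx -185.88$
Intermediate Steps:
$T{\left(u \right)} = 5 + u + u^{2}$ ($T{\left(u \right)} = \left(u^{2} + 5\right) + u = \left(5 + u^{2}\right) + u = 5 + u + u^{2}$)
$C{\left(b,Z \right)} = - \frac{Z}{8} - \frac{b}{8}$ ($C{\left(b,Z \right)} = - \frac{b + Z}{8} = - \frac{Z + b}{8} = - \frac{Z}{8} - \frac{b}{8}$)
$- 4 \left(T{\left(5 \right)} + 11\right) + C{\left(5,P \right)} = - 4 \left(\left(5 + 5 + 5^{2}\right) + 11\right) - \frac{15}{8} = - 4 \left(\left(5 + 5 + 25\right) + 11\right) - \frac{15}{8} = - 4 \left(35 + 11\right) - \frac{15}{8} = \left(-4\right) 46 - \frac{15}{8} = -184 - \frac{15}{8} = - \frac{1487}{8}$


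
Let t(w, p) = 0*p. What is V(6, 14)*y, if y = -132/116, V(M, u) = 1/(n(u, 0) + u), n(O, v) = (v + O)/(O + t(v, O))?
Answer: -11/145 ≈ -0.075862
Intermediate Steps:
t(w, p) = 0
n(O, v) = (O + v)/O (n(O, v) = (v + O)/(O + 0) = (O + v)/O)
V(M, u) = 1/(1 + u) (V(M, u) = 1/((u + 0)/u + u) = 1/(u/u + u) = 1/(1 + u))
y = -33/29 (y = -132*1/116 = -33/29 ≈ -1.1379)
V(6, 14)*y = -33/29/(1 + 14) = -33/29/15 = (1/15)*(-33/29) = -11/145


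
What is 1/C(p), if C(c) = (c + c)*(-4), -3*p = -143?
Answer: -3/1144 ≈ -0.0026224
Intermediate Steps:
p = 143/3 (p = -⅓*(-143) = 143/3 ≈ 47.667)
C(c) = -8*c (C(c) = (2*c)*(-4) = -8*c)
1/C(p) = 1/(-8*143/3) = 1/(-1144/3) = -3/1144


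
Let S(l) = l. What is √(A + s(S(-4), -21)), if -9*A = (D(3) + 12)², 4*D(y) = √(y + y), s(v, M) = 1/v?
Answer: √(-2346 - 96*√6)/12 ≈ 4.2337*I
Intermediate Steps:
D(y) = √2*√y/4 (D(y) = √(y + y)/4 = √(2*y)/4 = (√2*√y)/4 = √2*√y/4)
A = -(12 + √6/4)²/9 (A = -(√2*√3/4 + 12)²/9 = -(√6/4 + 12)²/9 = -(12 + √6/4)²/9 ≈ -17.675)
√(A + s(S(-4), -21)) = √(-(48 + √6)²/144 + 1/(-4)) = √(-(48 + √6)²/144 - ¼) = √(-¼ - (48 + √6)²/144)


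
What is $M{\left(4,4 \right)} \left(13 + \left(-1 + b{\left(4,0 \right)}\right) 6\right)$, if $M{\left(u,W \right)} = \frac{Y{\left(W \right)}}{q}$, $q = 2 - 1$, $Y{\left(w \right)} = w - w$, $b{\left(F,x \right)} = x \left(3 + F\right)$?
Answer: $0$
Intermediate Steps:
$Y{\left(w \right)} = 0$
$q = 1$ ($q = 2 - 1 = 1$)
$M{\left(u,W \right)} = 0$ ($M{\left(u,W \right)} = \frac{0}{1} = 0 \cdot 1 = 0$)
$M{\left(4,4 \right)} \left(13 + \left(-1 + b{\left(4,0 \right)}\right) 6\right) = 0 \left(13 + \left(-1 + 0 \left(3 + 4\right)\right) 6\right) = 0 \left(13 + \left(-1 + 0 \cdot 7\right) 6\right) = 0 \left(13 + \left(-1 + 0\right) 6\right) = 0 \left(13 - 6\right) = 0 \cdot 7 = 0$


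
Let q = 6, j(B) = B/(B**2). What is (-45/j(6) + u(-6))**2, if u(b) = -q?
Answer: 76176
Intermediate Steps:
j(B) = 1/B (j(B) = B/B**2 = 1/B)
u(b) = -6 (u(b) = -1*6 = -6)
(-45/j(6) + u(-6))**2 = (-45/(1/6) - 6)**2 = (-45/1/6 - 6)**2 = (-45*6 - 6)**2 = (-270 - 6)**2 = (-276)**2 = 76176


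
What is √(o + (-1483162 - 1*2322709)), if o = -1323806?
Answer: I*√5129677 ≈ 2264.9*I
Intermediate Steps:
√(o + (-1483162 - 1*2322709)) = √(-1323806 + (-1483162 - 1*2322709)) = √(-1323806 + (-1483162 - 2322709)) = √(-1323806 - 3805871) = √(-5129677) = I*√5129677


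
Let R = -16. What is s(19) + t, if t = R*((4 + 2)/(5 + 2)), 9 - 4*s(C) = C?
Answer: -227/14 ≈ -16.214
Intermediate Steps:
s(C) = 9/4 - C/4
t = -96/7 (t = -16*(4 + 2)/(5 + 2) = -96/7 ≈ -13.714)
s(19) + t = (9/4 - 1/4*19) - 96/7 = (9/4 - 19/4) - 96/7 = -5/2 - 96/7 = -227/14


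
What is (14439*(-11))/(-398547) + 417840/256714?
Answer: 34550417731/17052099093 ≈ 2.0262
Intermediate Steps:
(14439*(-11))/(-398547) + 417840/256714 = -158829*(-1/398547) + 417840*(1/256714) = 52943/132849 + 208920/128357 = 34550417731/17052099093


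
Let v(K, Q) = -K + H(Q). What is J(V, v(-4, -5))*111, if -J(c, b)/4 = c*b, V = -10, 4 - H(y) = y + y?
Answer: 79920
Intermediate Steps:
H(y) = 4 - 2*y (H(y) = 4 - (y + y) = 4 - 2*y)
v(K, Q) = 4 - K - 2*Q (v(K, Q) = -K + (4 - 2*Q) = 4 - K - 2*Q)
J(c, b) = -4*b*c (J(c, b) = -4*c*b = -4*b*c)
J(V, v(-4, -5))*111 = -4*(4 - 1*(-4) - 2*(-5))*(-10)*111 = -4*(4 + 4 + 10)*(-10)*111 = -4*18*(-10)*111 = 720*111 = 79920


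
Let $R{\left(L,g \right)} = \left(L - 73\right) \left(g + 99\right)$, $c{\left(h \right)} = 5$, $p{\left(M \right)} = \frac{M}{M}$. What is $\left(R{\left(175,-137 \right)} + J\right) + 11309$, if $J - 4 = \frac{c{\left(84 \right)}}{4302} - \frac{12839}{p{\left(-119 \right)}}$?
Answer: $- \frac{23239399}{4302} \approx -5402.0$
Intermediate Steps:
$p{\left(M \right)} = 1$
$R{\left(L,g \right)} = \left(-73 + L\right) \left(99 + g\right)$
$J = - \frac{55216165}{4302}$ ($J = 4 + \left(\frac{5}{4302} - \frac{12839}{1}\right) = 4 + \left(5 \cdot \frac{1}{4302} - 12839\right) = 4 + \left(\frac{5}{4302} - 12839\right) = 4 - \frac{55233373}{4302} = - \frac{55216165}{4302} \approx -12835.0$)
$\left(R{\left(175,-137 \right)} + J\right) + 11309 = \left(\left(-7227 - -10001 + 99 \cdot 175 + 175 \left(-137\right)\right) - \frac{55216165}{4302}\right) + 11309 = \left(\left(-7227 + 10001 + 17325 - 23975\right) - \frac{55216165}{4302}\right) + 11309 = \left(-3876 - \frac{55216165}{4302}\right) + 11309 = - \frac{71890717}{4302} + 11309 = - \frac{23239399}{4302}$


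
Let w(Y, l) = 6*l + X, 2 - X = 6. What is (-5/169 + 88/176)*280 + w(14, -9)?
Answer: 12458/169 ≈ 73.716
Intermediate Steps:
X = -4 (X = 2 - 1*6 = 2 - 6 = -4)
w(Y, l) = -4 + 6*l (w(Y, l) = 6*l - 4 = -4 + 6*l)
(-5/169 + 88/176)*280 + w(14, -9) = (-5/169 + 88/176)*280 + (-4 + 6*(-9)) = (-5*1/169 + 88*(1/176))*280 + (-4 - 54) = (-5/169 + 1/2)*280 - 58 = (159/338)*280 - 58 = 22260/169 - 58 = 12458/169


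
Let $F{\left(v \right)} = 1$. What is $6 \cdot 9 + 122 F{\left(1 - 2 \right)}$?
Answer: $176$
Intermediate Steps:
$6 \cdot 9 + 122 F{\left(1 - 2 \right)} = 6 \cdot 9 + 122 \cdot 1 = 54 + 122 = 176$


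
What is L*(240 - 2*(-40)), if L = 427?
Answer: 136640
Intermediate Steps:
L*(240 - 2*(-40)) = 427*(240 - 2*(-40)) = 427*(240 + 80) = 427*320 = 136640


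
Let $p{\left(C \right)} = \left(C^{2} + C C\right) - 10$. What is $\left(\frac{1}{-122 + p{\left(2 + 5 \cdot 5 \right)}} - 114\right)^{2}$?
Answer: $\frac{22850252569}{1758276} \approx 12996.0$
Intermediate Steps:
$p{\left(C \right)} = -10 + 2 C^{2}$ ($p{\left(C \right)} = \left(C^{2} + C^{2}\right) - 10 = 2 C^{2} - 10 = -10 + 2 C^{2}$)
$\left(\frac{1}{-122 + p{\left(2 + 5 \cdot 5 \right)}} - 114\right)^{2} = \left(\frac{1}{-122 - \left(10 - 2 \left(2 + 5 \cdot 5\right)^{2}\right)} - 114\right)^{2} = \left(\frac{1}{-122 - \left(10 - 2 \left(2 + 25\right)^{2}\right)} - 114\right)^{2} = \left(\frac{1}{-122 - \left(10 - 2 \cdot 27^{2}\right)} - 114\right)^{2} = \left(\frac{1}{-122 + \left(-10 + 2 \cdot 729\right)} - 114\right)^{2} = \left(\frac{1}{-122 + \left(-10 + 1458\right)} - 114\right)^{2} = \left(\frac{1}{-122 + 1448} - 114\right)^{2} = \left(\frac{1}{1326} - 114\right)^{2} = \left(- \frac{151163}{1326}\right)^{2} = \frac{22850252569}{1758276}$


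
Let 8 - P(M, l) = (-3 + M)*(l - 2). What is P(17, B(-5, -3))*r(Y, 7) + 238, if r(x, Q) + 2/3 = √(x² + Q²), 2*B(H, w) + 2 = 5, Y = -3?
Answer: 228 + 15*√58 ≈ 342.24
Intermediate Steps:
B(H, w) = 3/2 (B(H, w) = -1 + (½)*5 = -1 + 5/2 = 3/2)
r(x, Q) = -⅔ + √(Q² + x²) (r(x, Q) = -⅔ + √(x² + Q²) = -⅔ + √(Q² + x²))
P(M, l) = 8 - (-3 + M)*(-2 + l) (P(M, l) = 8 - (-3 + M)*(l - 2) = 8 - (-3 + M)*(-2 + l))
P(17, B(-5, -3))*r(Y, 7) + 238 = (2 + 2*17 + 3*(3/2) - 1*17*3/2)*(-⅔ + √(7² + (-3)²)) + 238 = (2 + 34 + 9/2 - 51/2)*(-⅔ + √(49 + 9)) + 238 = 15*(-⅔ + √58) + 238 = (-10 + 15*√58) + 238 = 228 + 15*√58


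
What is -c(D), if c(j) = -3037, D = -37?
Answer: 3037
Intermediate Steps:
-c(D) = -1*(-3037) = 3037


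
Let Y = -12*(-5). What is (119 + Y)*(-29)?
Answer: -5191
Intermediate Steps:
Y = 60
(119 + Y)*(-29) = (119 + 60)*(-29) = 179*(-29) = -5191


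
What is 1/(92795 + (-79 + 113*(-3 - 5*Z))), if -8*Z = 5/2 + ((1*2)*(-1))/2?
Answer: 16/1479727 ≈ 1.0813e-5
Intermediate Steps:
Z = -3/16 (Z = -(5/2 + ((1*2)*(-1))/2)/8 = -(5*(½) + (2*(-1))*(½))/8 = -(5/2 - 2*½)/8 = -(5/2 - 1)/8 = -⅛*3/2 = -3/16 ≈ -0.18750)
1/(92795 + (-79 + 113*(-3 - 5*Z))) = 1/(92795 + (-79 + 113*(-3 - 5*(-3/16)))) = 1/(92795 + (-79 + 113*(-3 + 15/16))) = 1/(92795 + (-79 + 113*(-33/16))) = 1/(92795 + (-79 - 3729/16)) = 1/(92795 - 4993/16) = 1/(1479727/16) = 16/1479727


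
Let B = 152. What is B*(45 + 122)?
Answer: 25384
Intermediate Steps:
B*(45 + 122) = 152*(45 + 122) = 152*167 = 25384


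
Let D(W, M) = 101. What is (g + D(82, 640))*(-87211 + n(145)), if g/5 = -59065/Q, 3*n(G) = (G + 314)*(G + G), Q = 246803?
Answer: -1055250001298/246803 ≈ -4.2757e+6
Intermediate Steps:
n(G) = 2*G*(314 + G)/3 (n(G) = ((G + 314)*(G + G))/3 = ((314 + G)*(2*G))/3 = (2*G*(314 + G))/3 = 2*G*(314 + G)/3)
g = -295325/246803 (g = 5*(-59065/246803) = -295325/246803 ≈ -1.1966)
(g + D(82, 640))*(-87211 + n(145)) = (-295325/246803 + 101)*(-87211 + (2/3)*145*(314 + 145)) = 24631778*(-87211 + (2/3)*145*459)/246803 = 24631778*(-87211 + 44370)/246803 = (24631778/246803)*(-42841) = -1055250001298/246803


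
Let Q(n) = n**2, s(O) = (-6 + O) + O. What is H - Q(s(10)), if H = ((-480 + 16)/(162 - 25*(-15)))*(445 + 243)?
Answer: -424484/537 ≈ -790.47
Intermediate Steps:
s(O) = -6 + 2*O
H = -319232/537 (H = -464/(162 + 375)*688 = -464/537*688 = -319232/537 ≈ -594.47)
H - Q(s(10)) = -319232/537 - (-6 + 2*10)**2 = -319232/537 - (-6 + 20)**2 = -319232/537 - 1*14**2 = -319232/537 - 1*196 = -319232/537 - 196 = -424484/537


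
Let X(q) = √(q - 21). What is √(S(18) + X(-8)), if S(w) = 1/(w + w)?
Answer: √(1 + 36*I*√29)/6 ≈ 1.6451 + 1.6367*I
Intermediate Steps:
X(q) = √(-21 + q)
S(w) = 1/(2*w)
√(S(18) + X(-8)) = √((½)/18 + √(-21 - 8)) = √((½)*(1/18) + √(-29)) = √(1/36 + I*√29)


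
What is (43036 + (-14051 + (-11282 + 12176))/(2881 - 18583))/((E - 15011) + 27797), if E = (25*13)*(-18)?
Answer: 675764429/108909072 ≈ 6.2048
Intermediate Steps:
E = -5850 (E = 325*(-18) = -5850)
(43036 + (-14051 + (-11282 + 12176))/(2881 - 18583))/((E - 15011) + 27797) = (43036 + (-14051 + (-11282 + 12176))/(2881 - 18583))/((-5850 - 15011) + 27797) = (43036 + (-14051 + 894)/(-15702))/(-20861 + 27797) = (43036 - 13157*(-1/15702))/6936 = (43036 + 13157/15702)*(1/6936) = (675764429/15702)*(1/6936) = 675764429/108909072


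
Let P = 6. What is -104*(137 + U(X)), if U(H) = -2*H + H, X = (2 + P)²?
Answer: -7592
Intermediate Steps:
X = 64 (X = (2 + 6)² = 8² = 64)
U(H) = -H
-104*(137 + U(X)) = -104*(137 - 1*64) = -104*(137 - 64) = -104*73 = -7592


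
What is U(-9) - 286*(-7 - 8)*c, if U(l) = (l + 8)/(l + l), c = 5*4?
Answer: 1544401/18 ≈ 85800.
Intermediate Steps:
c = 20
U(l) = (8 + l)/(2*l) (U(l) = (8 + l)/((2*l)) = (8 + l)*(1/(2*l)) = (8 + l)/(2*l))
U(-9) - 286*(-7 - 8)*c = (½)*(8 - 9)/(-9) - 286*(-7 - 8)*20 = (½)*(-⅑)*(-1) - (-4290)*20 = 1/18 - 286*(-300) = 1/18 + 85800 = 1544401/18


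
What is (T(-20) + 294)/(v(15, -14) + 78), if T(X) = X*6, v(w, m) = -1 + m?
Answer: 58/21 ≈ 2.7619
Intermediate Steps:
T(X) = 6*X
(T(-20) + 294)/(v(15, -14) + 78) = (6*(-20) + 294)/((-1 - 14) + 78) = (-120 + 294)/(-15 + 78) = 174/63 = 174*(1/63) = 58/21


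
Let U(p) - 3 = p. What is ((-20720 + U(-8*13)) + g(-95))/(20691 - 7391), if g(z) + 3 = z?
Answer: -1101/700 ≈ -1.5729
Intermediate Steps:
g(z) = -3 + z
U(p) = 3 + p
((-20720 + U(-8*13)) + g(-95))/(20691 - 7391) = ((-20720 + (3 - 8*13)) + (-3 - 95))/(20691 - 7391) = ((-20720 + (3 - 104)) - 98)/13300 = ((-20720 - 101) - 98)*(1/13300) = (-20821 - 98)*(1/13300) = -20919*1/13300 = -1101/700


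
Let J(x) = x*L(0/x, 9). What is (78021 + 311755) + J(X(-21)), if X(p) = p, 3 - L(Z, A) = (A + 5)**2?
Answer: 393829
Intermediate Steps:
L(Z, A) = 3 - (5 + A)**2 (L(Z, A) = 3 - (A + 5)**2 = 3 - (5 + A)**2)
J(x) = -193*x (J(x) = x*(3 - (5 + 9)**2) = x*(3 - 1*14**2) = x*(3 - 1*196) = x*(3 - 196) = x*(-193) = -193*x)
(78021 + 311755) + J(X(-21)) = (78021 + 311755) - 193*(-21) = 389776 + 4053 = 393829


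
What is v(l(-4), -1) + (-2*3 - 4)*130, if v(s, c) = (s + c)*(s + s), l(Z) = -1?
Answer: -1296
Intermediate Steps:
v(s, c) = 2*s*(c + s) (v(s, c) = (c + s)*(2*s) = 2*s*(c + s))
v(l(-4), -1) + (-2*3 - 4)*130 = 2*(-1)*(-1 - 1) + (-2*3 - 4)*130 = 2*(-1)*(-2) + (-6 - 4)*130 = 4 - 10*130 = 4 - 1300 = -1296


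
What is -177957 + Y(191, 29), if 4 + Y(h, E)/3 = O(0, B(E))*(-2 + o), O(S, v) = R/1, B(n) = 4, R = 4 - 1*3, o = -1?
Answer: -177978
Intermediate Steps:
R = 1 (R = 4 - 3 = 1)
O(S, v) = 1 (O(S, v) = 1/1 = 1*1 = 1)
Y(h, E) = -21 (Y(h, E) = -12 + 3*(1*(-2 - 1)) = -12 + 3*(1*(-3)) = -12 + 3*(-3) = -12 - 9 = -21)
-177957 + Y(191, 29) = -177957 - 21 = -177978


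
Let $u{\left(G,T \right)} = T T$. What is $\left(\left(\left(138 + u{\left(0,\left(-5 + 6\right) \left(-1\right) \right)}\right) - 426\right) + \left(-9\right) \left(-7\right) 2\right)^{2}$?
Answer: $25921$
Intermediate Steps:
$u{\left(G,T \right)} = T^{2}$
$\left(\left(\left(138 + u{\left(0,\left(-5 + 6\right) \left(-1\right) \right)}\right) - 426\right) + \left(-9\right) \left(-7\right) 2\right)^{2} = \left(\left(\left(138 + \left(\left(-5 + 6\right) \left(-1\right)\right)^{2}\right) - 426\right) + \left(-9\right) \left(-7\right) 2\right)^{2} = \left(\left(\left(138 + \left(1 \left(-1\right)\right)^{2}\right) - 426\right) + 63 \cdot 2\right)^{2} = \left(\left(\left(138 + \left(-1\right)^{2}\right) - 426\right) + 126\right)^{2} = \left(\left(\left(138 + 1\right) - 426\right) + 126\right)^{2} = \left(\left(139 - 426\right) + 126\right)^{2} = \left(-287 + 126\right)^{2} = \left(-161\right)^{2} = 25921$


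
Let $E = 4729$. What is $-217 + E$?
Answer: $4512$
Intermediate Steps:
$-217 + E = -217 + 4729 = 4512$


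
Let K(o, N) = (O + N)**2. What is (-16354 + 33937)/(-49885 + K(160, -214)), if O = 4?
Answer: -17583/5785 ≈ -3.0394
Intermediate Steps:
K(o, N) = (4 + N)**2
(-16354 + 33937)/(-49885 + K(160, -214)) = (-16354 + 33937)/(-49885 + (4 - 214)**2) = 17583/(-49885 + (-210)**2) = 17583/(-49885 + 44100) = 17583/(-5785) = 17583*(-1/5785) = -17583/5785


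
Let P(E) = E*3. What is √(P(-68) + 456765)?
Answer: 3*√50729 ≈ 675.69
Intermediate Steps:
P(E) = 3*E
√(P(-68) + 456765) = √(3*(-68) + 456765) = √(-204 + 456765) = √456561 = 3*√50729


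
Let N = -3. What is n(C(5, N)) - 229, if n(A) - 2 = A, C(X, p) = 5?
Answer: -222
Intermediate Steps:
n(A) = 2 + A
n(C(5, N)) - 229 = (2 + 5) - 229 = 7 - 229 = -222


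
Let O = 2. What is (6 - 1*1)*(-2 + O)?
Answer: 0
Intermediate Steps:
(6 - 1*1)*(-2 + O) = (6 - 1*1)*(-2 + 2) = (6 - 1)*0 = 5*0 = 0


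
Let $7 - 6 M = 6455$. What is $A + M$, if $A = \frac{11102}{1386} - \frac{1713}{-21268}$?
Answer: $- \frac{2245709945}{2105532} \approx -1066.6$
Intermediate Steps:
$M = - \frac{3224}{3}$ ($M = \frac{7}{6} - \frac{6455}{6} = - \frac{3224}{3} \approx -1074.7$)
$A = \frac{17035111}{2105532}$ ($A = 11102 \cdot \frac{1}{1386} - - \frac{1713}{21268} = \frac{793}{99} + \frac{1713}{21268} = \frac{17035111}{2105532} \approx 8.0906$)
$A + M = \frac{17035111}{2105532} - \frac{3224}{3} = - \frac{2245709945}{2105532}$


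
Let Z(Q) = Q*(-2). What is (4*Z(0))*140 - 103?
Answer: -103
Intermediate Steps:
Z(Q) = -2*Q
(4*Z(0))*140 - 103 = (4*(-2*0))*140 - 103 = (4*0)*140 - 103 = 0*140 - 103 = 0 - 103 = -103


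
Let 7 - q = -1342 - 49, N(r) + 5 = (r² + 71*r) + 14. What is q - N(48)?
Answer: -4323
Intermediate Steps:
N(r) = 9 + r² + 71*r (N(r) = -5 + ((r² + 71*r) + 14) = -5 + (14 + r² + 71*r) = 9 + r² + 71*r)
q = 1398 (q = 7 - (-1342 - 49) = 7 - 1*(-1391) = 7 + 1391 = 1398)
q - N(48) = 1398 - (9 + 48² + 71*48) = 1398 - (9 + 2304 + 3408) = 1398 - 1*5721 = 1398 - 5721 = -4323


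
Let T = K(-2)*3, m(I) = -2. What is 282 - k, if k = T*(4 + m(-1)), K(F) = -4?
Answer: 306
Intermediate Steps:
T = -12 (T = -4*3 = -12)
k = -24 (k = -12*(4 - 2) = -12*2 = -24)
282 - k = 282 - 1*(-24) = 282 + 24 = 306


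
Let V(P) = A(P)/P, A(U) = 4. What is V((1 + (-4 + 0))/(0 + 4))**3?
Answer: -4096/27 ≈ -151.70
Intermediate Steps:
V(P) = 4/P
V((1 + (-4 + 0))/(0 + 4))**3 = (4/(((1 + (-4 + 0))/(0 + 4))))**3 = (4/(((1 - 4)/4)))**3 = (4/((-3*1/4)))**3 = (4/(-3/4))**3 = (4*(-4/3))**3 = (-16/3)**3 = -4096/27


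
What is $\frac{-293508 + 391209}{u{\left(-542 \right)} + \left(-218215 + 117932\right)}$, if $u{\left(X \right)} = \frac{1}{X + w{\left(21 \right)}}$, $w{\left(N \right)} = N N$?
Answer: $- \frac{9867801}{10128584} \approx -0.97425$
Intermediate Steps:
$w{\left(N \right)} = N^{2}$
$u{\left(X \right)} = \frac{1}{441 + X}$ ($u{\left(X \right)} = \frac{1}{X + 21^{2}} = \frac{1}{X + 441} = \frac{1}{441 + X}$)
$\frac{-293508 + 391209}{u{\left(-542 \right)} + \left(-218215 + 117932\right)} = \frac{-293508 + 391209}{\frac{1}{441 - 542} + \left(-218215 + 117932\right)} = \frac{97701}{\frac{1}{-101} - 100283} = \frac{97701}{- \frac{1}{101} - 100283} = \frac{97701}{- \frac{10128584}{101}} = 97701 \left(- \frac{101}{10128584}\right) = - \frac{9867801}{10128584}$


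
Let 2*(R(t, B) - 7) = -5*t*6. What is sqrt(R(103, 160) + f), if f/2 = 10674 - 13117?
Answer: 2*I*sqrt(1606) ≈ 80.15*I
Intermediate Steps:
R(t, B) = 7 - 15*t (R(t, B) = 7 + (-5*t*6)/2 = 7 + (-30*t)/2 = 7 - 15*t)
f = -4886 (f = 2*(10674 - 13117) = 2*(-2443) = -4886)
sqrt(R(103, 160) + f) = sqrt((7 - 15*103) - 4886) = sqrt((7 - 1545) - 4886) = sqrt(-1538 - 4886) = sqrt(-6424) = 2*I*sqrt(1606)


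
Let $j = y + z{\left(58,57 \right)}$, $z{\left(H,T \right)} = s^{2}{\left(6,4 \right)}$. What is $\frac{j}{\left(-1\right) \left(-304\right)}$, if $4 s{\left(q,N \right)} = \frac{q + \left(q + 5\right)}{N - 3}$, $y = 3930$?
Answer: $\frac{63169}{4864} \approx 12.987$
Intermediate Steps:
$s{\left(q,N \right)} = \frac{5 + 2 q}{4 \left(-3 + N\right)}$ ($s{\left(q,N \right)} = \frac{\left(q + \left(q + 5\right)\right) \frac{1}{N - 3}}{4} = \frac{\left(q + \left(5 + q\right)\right) \frac{1}{-3 + N}}{4} = \frac{\left(5 + 2 q\right) \frac{1}{-3 + N}}{4} = \frac{\frac{1}{-3 + N} \left(5 + 2 q\right)}{4} = \frac{5 + 2 q}{4 \left(-3 + N\right)}$)
$z{\left(H,T \right)} = \frac{289}{16}$ ($z{\left(H,T \right)} = \left(\frac{5 + 2 \cdot 6}{4 \left(-3 + 4\right)}\right)^{2} = \left(\frac{5 + 12}{4 \cdot 1}\right)^{2} = \left(\frac{1}{4} \cdot 1 \cdot 17\right)^{2} = \left(\frac{17}{4}\right)^{2} = \frac{289}{16}$)
$j = \frac{63169}{16}$ ($j = 3930 + \frac{289}{16} = \frac{63169}{16} \approx 3948.1$)
$\frac{j}{\left(-1\right) \left(-304\right)} = \frac{63169}{16 \left(\left(-1\right) \left(-304\right)\right)} = \frac{63169}{16 \cdot 304} = \frac{63169}{16} \cdot \frac{1}{304} = \frac{63169}{4864}$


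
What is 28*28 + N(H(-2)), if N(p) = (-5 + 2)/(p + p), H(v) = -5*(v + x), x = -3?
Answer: 39197/50 ≈ 783.94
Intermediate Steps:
H(v) = 15 - 5*v (H(v) = -5*(v - 3) = -5*(-3 + v) = 15 - 5*v)
N(p) = -3/(2*p) (N(p) = -3*1/(2*p) = -3/(2*p))
28*28 + N(H(-2)) = 28*28 - 3/(2*(15 - 5*(-2))) = 784 - 3/(2*(15 + 10)) = 784 - 3/2/25 = 784 - 3/2*1/25 = 784 - 3/50 = 39197/50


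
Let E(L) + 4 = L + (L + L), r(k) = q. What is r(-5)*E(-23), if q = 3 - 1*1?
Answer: -146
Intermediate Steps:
q = 2 (q = 3 - 1 = 2)
r(k) = 2
E(L) = -4 + 3*L (E(L) = -4 + (L + (L + L)) = -4 + (L + 2*L) = -4 + 3*L)
r(-5)*E(-23) = 2*(-4 + 3*(-23)) = 2*(-4 - 69) = 2*(-73) = -146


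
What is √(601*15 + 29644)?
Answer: √38659 ≈ 196.62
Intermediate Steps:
√(601*15 + 29644) = √(9015 + 29644) = √38659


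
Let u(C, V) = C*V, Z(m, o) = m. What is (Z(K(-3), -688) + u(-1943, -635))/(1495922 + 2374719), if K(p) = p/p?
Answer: 1233806/3870641 ≈ 0.31876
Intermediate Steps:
K(p) = 1
(Z(K(-3), -688) + u(-1943, -635))/(1495922 + 2374719) = (1 - 1943*(-635))/(1495922 + 2374719) = (1 + 1233805)/3870641 = 1233806*(1/3870641) = 1233806/3870641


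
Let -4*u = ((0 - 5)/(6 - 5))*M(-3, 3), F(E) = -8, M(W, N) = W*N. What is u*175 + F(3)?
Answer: -7907/4 ≈ -1976.8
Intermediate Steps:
M(W, N) = N*W
u = -45/4 (u = -(0 - 5)/(6 - 5)*3*(-3)/4 = -(-5/1)*(-9)/4 = -(-5*1)*(-9)/4 = -(-5)*(-9)/4 = -¼*45 = -45/4 ≈ -11.250)
u*175 + F(3) = -45/4*175 - 8 = -7875/4 - 8 = -7907/4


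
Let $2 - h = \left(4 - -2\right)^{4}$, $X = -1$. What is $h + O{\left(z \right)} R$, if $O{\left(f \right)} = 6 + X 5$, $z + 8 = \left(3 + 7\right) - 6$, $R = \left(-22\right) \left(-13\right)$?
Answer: $-1008$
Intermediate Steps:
$R = 286$
$z = -4$ ($z = -8 + \left(\left(3 + 7\right) - 6\right) = -8 + \left(10 - 6\right) = -8 + 4 = -4$)
$O{\left(f \right)} = 1$ ($O{\left(f \right)} = 6 - 5 = 1$)
$h = -1294$ ($h = 2 - \left(4 - -2\right)^{4} = 2 - \left(4 + 2\right)^{4} = 2 - 6^{4} = 2 - 1296 = -1294$)
$h + O{\left(z \right)} R = -1294 + 1 \cdot 286 = -1294 + 286 = -1008$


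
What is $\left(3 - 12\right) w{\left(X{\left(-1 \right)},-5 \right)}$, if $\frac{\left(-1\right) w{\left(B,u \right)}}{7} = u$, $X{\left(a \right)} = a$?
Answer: $-315$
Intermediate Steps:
$w{\left(B,u \right)} = - 7 u$
$\left(3 - 12\right) w{\left(X{\left(-1 \right)},-5 \right)} = \left(3 - 12\right) \left(\left(-7\right) \left(-5\right)\right) = \left(-9\right) 35 = -315$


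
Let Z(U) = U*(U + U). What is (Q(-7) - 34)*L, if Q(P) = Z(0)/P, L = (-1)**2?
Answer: -34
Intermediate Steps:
Z(U) = 2*U**2 (Z(U) = U*(2*U) = 2*U**2)
L = 1
Q(P) = 0 (Q(P) = (2*0**2)/P = (2*0)/P = 0/P = 0)
(Q(-7) - 34)*L = (0 - 34)*1 = -34*1 = -34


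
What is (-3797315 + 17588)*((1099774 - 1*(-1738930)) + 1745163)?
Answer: -17325765864309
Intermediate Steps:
(-3797315 + 17588)*((1099774 - 1*(-1738930)) + 1745163) = -3779727*((1099774 + 1738930) + 1745163) = -3779727*(2838704 + 1745163) = -3779727*4583867 = -17325765864309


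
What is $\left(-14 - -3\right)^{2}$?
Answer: $121$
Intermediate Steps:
$\left(-14 - -3\right)^{2} = \left(-14 + 3\right)^{2} = \left(-11\right)^{2} = 121$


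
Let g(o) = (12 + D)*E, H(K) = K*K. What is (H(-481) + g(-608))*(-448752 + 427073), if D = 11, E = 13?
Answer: -5022157140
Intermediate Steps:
H(K) = K²
g(o) = 299 (g(o) = (12 + 11)*13 = 23*13 = 299)
(H(-481) + g(-608))*(-448752 + 427073) = ((-481)² + 299)*(-448752 + 427073) = (231361 + 299)*(-21679) = 231660*(-21679) = -5022157140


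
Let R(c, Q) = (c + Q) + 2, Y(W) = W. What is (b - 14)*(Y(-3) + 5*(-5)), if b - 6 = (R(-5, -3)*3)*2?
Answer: 1232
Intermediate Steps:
R(c, Q) = 2 + Q + c (R(c, Q) = (Q + c) + 2 = 2 + Q + c)
b = -30 (b = 6 + ((2 - 3 - 5)*3)*2 = 6 - 6*3*2 = 6 - 18*2 = 6 - 36 = -30)
(b - 14)*(Y(-3) + 5*(-5)) = (-30 - 14)*(-3 + 5*(-5)) = -44*(-3 - 25) = -44*(-28) = 1232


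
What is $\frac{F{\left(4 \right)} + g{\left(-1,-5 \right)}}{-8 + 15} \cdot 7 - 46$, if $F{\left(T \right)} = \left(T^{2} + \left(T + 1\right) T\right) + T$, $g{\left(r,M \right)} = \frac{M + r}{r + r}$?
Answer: $-3$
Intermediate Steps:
$g{\left(r,M \right)} = \frac{M + r}{2 r}$
$F{\left(T \right)} = T + T^{2} + T \left(1 + T\right)$ ($F{\left(T \right)} = \left(T^{2} + \left(1 + T\right) T\right) + T = \left(T^{2} + T \left(1 + T\right)\right) + T = T + T^{2} + T \left(1 + T\right)$)
$\frac{F{\left(4 \right)} + g{\left(-1,-5 \right)}}{-8 + 15} \cdot 7 - 46 = \frac{2 \cdot 4 \left(1 + 4\right) + \frac{-5 - 1}{2 \left(-1\right)}}{-8 + 15} \cdot 7 - 46 = \frac{2 \cdot 4 \cdot 5 + \frac{1}{2} \left(-1\right) \left(-6\right)}{7} \cdot 7 - 46 = \left(40 + 3\right) \frac{1}{7} \cdot 7 - 46 = 43 \cdot \frac{1}{7} \cdot 7 - 46 = \frac{43}{7} \cdot 7 - 46 = 43 - 46 = -3$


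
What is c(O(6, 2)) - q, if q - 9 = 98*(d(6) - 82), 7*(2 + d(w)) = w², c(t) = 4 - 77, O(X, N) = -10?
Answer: 7646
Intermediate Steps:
c(t) = -73
d(w) = -2 + w²/7
q = -7719 (q = 9 + 98*((-2 + (⅐)*6²) - 82) = 9 + 98*((-2 + (⅐)*36) - 82) = 9 + 98*((-2 + 36/7) - 82) = 9 + 98*(22/7 - 82) = 9 + 98*(-552/7) = 9 - 7728 = -7719)
c(O(6, 2)) - q = -73 - 1*(-7719) = -73 + 7719 = 7646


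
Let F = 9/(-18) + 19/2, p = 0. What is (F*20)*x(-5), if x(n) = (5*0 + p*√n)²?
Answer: 0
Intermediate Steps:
x(n) = 0 (x(n) = (5*0 + 0*√n)² = (0 + 0)² = 0² = 0)
F = 9 (F = 9*(-1/18) + 19*(½) = -½ + 19/2 = 9)
(F*20)*x(-5) = (9*20)*0 = 180*0 = 0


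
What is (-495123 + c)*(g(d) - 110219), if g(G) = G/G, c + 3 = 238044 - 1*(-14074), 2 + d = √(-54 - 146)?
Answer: 26783855744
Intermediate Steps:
d = -2 + 10*I*√2 (d = -2 + √(-54 - 146) = -2 + √(-200) = -2 + 10*I*√2 ≈ -2.0 + 14.142*I)
c = 252115 (c = -3 + (238044 - 1*(-14074)) = -3 + (238044 + 14074) = -3 + 252118 = 252115)
g(G) = 1
(-495123 + c)*(g(d) - 110219) = (-495123 + 252115)*(1 - 110219) = -243008*(-110218) = 26783855744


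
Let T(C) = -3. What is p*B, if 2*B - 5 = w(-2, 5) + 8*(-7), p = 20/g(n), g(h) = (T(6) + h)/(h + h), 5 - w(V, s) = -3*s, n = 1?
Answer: 310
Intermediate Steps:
w(V, s) = 5 + 3*s (w(V, s) = 5 - (-3)*s = 5 + 3*s)
g(h) = (-3 + h)/(2*h) (g(h) = (-3 + h)/(h + h) = (-3 + h)/((2*h)) = (-3 + h)*(1/(2*h)) = (-3 + h)/(2*h))
p = -20 (p = 20/(((1/2)*(-3 + 1)/1)) = 20/(((1/2)*1*(-2))) = 20/(-1) = 20*(-1) = -20)
B = -31/2 (B = 5/2 + ((5 + 3*5) + 8*(-7))/2 = 5/2 + ((5 + 15) - 56)/2 = 5/2 + (20 - 56)/2 = 5/2 + (1/2)*(-36) = 5/2 - 18 = -31/2 ≈ -15.500)
p*B = -20*(-31/2) = 310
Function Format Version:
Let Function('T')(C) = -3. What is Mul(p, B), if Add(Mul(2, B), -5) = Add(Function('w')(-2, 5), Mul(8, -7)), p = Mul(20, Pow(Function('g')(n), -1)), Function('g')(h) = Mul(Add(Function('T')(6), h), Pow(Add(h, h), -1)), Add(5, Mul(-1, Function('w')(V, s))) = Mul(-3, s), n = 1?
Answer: 310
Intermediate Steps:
Function('w')(V, s) = Add(5, Mul(3, s)) (Function('w')(V, s) = Add(5, Mul(-1, Mul(-3, s))) = Add(5, Mul(3, s)))
Function('g')(h) = Mul(Rational(1, 2), Pow(h, -1), Add(-3, h)) (Function('g')(h) = Mul(Add(-3, h), Pow(Add(h, h), -1)) = Mul(Add(-3, h), Pow(Mul(2, h), -1)) = Mul(Add(-3, h), Mul(Rational(1, 2), Pow(h, -1))) = Mul(Rational(1, 2), Pow(h, -1), Add(-3, h)))
p = -20 (p = Mul(20, Pow(Mul(Rational(1, 2), Pow(1, -1), Add(-3, 1)), -1)) = Mul(20, Pow(Mul(Rational(1, 2), 1, -2), -1)) = Mul(20, Pow(-1, -1)) = Mul(20, -1) = -20)
B = Rational(-31, 2) (B = Add(Rational(5, 2), Mul(Rational(1, 2), Add(Add(5, Mul(3, 5)), Mul(8, -7)))) = Add(Rational(5, 2), Mul(Rational(1, 2), Add(Add(5, 15), -56))) = Add(Rational(5, 2), Mul(Rational(1, 2), Add(20, -56))) = Add(Rational(5, 2), Mul(Rational(1, 2), -36)) = Add(Rational(5, 2), -18) = Rational(-31, 2) ≈ -15.500)
Mul(p, B) = Mul(-20, Rational(-31, 2)) = 310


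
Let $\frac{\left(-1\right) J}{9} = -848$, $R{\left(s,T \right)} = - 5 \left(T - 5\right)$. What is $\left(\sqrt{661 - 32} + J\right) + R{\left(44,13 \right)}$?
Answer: $7592 + \sqrt{629} \approx 7617.1$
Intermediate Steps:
$R{\left(s,T \right)} = 25 - 5 T$ ($R{\left(s,T \right)} = - 5 \left(-5 + T\right) = 25 - 5 T$)
$J = 7632$ ($J = \left(-9\right) \left(-848\right) = 7632$)
$\left(\sqrt{661 - 32} + J\right) + R{\left(44,13 \right)} = \left(\sqrt{661 - 32} + 7632\right) + \left(25 - 65\right) = \left(\sqrt{629} + 7632\right) + \left(25 - 65\right) = \left(7632 + \sqrt{629}\right) - 40 = 7592 + \sqrt{629}$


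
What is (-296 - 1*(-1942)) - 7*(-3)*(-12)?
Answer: 1394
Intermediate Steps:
(-296 - 1*(-1942)) - 7*(-3)*(-12) = (-296 + 1942) + 21*(-12) = 1646 - 252 = 1394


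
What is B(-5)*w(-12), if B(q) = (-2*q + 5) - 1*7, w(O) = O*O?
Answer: 1152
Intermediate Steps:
w(O) = O²
B(q) = -2 - 2*q (B(q) = (5 - 2*q) - 7 = -2 - 2*q)
B(-5)*w(-12) = (-2 - 2*(-5))*(-12)² = (-2 + 10)*144 = 8*144 = 1152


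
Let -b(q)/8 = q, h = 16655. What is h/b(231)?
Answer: -16655/1848 ≈ -9.0125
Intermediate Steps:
b(q) = -8*q
h/b(231) = 16655/((-8*231)) = 16655/(-1848) = 16655*(-1/1848) = -16655/1848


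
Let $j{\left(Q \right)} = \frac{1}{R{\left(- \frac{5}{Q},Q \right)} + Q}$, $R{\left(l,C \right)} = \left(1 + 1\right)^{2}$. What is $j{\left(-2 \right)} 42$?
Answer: $21$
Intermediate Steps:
$R{\left(l,C \right)} = 4$ ($R{\left(l,C \right)} = 2^{2} = 4$)
$j{\left(Q \right)} = \frac{1}{4 + Q}$
$j{\left(-2 \right)} 42 = \frac{1}{4 - 2} \cdot 42 = \frac{1}{2} \cdot 42 = 21$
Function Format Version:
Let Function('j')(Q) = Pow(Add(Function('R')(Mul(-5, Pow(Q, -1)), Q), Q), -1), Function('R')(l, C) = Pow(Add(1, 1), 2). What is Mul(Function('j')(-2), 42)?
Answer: 21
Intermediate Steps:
Function('R')(l, C) = 4 (Function('R')(l, C) = Pow(2, 2) = 4)
Function('j')(Q) = Pow(Add(4, Q), -1)
Mul(Function('j')(-2), 42) = Mul(Pow(Add(4, -2), -1), 42) = Mul(Pow(2, -1), 42) = Mul(Rational(1, 2), 42) = 21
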